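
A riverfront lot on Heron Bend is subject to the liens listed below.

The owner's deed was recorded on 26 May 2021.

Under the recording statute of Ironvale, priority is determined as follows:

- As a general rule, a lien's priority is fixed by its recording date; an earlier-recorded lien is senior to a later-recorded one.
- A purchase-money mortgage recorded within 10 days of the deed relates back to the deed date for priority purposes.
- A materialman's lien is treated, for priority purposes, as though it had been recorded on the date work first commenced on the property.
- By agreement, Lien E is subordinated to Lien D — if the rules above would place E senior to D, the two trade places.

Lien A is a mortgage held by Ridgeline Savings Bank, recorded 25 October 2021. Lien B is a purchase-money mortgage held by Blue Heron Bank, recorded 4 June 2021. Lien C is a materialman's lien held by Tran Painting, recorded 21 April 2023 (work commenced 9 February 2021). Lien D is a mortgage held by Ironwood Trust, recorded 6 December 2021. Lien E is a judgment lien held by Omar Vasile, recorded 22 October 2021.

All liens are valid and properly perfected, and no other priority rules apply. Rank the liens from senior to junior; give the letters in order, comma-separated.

Effective dates: B's effective date is the deed date, 26 May 2021; C relates back to 9 February 2021 (work commenced).
Ordering by effective date: C (9 February 2021), B (26 May 2021), E (22 October 2021), A (25 October 2021), D (6 December 2021).
The subordination applies — E was senior to D — so E and D swap.

C, B, D, A, E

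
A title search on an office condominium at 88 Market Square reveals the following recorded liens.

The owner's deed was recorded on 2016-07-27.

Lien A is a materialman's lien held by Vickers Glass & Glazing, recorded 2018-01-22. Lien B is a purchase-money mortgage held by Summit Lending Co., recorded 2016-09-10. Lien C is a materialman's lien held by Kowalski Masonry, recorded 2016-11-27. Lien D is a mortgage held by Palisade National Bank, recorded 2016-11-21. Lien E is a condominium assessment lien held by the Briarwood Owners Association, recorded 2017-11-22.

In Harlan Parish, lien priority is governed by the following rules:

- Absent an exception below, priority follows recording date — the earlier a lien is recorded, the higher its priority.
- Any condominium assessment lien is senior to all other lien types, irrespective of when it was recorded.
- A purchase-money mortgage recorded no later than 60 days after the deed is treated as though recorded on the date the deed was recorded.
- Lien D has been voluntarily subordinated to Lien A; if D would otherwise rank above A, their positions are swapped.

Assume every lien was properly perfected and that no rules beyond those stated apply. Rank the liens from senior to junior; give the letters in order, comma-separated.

Adjusting effective dates: B relates back to the deed date 2016-07-27.
E is a condominium assessment lien, so it outranks all other liens regardless of date.
Remaining liens by effective date: B (2016-07-27), D (2016-11-21), C (2016-11-27), A (2018-01-22).
The subordination applies — D was senior to A — so D and A swap.

E, B, A, C, D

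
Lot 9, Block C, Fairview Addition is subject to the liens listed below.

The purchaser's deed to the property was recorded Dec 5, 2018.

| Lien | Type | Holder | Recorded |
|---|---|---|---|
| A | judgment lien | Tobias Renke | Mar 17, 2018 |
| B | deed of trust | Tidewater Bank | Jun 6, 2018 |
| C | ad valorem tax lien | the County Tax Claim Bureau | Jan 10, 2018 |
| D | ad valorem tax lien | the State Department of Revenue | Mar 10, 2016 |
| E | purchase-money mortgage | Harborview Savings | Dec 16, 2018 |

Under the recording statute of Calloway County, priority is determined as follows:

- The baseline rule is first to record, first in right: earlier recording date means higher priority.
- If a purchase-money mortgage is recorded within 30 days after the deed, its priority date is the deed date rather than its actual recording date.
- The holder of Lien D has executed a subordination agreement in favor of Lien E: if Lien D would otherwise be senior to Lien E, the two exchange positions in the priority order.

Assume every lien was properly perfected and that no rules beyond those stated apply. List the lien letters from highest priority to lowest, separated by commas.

E, C, A, B, D

Effective dates: E was recorded within the 30-day window, so its effective date is the deed date Dec 5, 2018.
Ordering by effective date: D (Mar 10, 2016), C (Jan 10, 2018), A (Mar 17, 2018), B (Jun 6, 2018), E (Dec 5, 2018).
The subordination applies — D was senior to E — so D and E swap.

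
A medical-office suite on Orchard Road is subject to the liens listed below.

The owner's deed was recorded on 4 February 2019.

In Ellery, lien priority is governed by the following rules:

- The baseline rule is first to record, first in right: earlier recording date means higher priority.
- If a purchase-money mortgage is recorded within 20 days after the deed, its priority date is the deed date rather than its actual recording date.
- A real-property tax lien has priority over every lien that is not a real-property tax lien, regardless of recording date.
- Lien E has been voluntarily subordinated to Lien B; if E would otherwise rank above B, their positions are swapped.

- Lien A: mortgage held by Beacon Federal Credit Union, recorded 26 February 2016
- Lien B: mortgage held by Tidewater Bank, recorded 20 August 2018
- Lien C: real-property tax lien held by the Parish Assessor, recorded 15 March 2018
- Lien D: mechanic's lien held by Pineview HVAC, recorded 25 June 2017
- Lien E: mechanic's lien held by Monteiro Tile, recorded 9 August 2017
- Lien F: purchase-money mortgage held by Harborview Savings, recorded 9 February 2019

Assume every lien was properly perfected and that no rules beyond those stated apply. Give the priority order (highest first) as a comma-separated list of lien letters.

Adjusting effective dates: F's effective date is the deed date, 4 February 2019.
C, as a real-property tax lien, has superpriority and ranks first.
The other liens, earliest effective date first: A (26 February 2016), D (25 June 2017), E (9 August 2017), B (20 August 2018), F (4 February 2019).
The subordination applies — E was senior to B — so E and B swap.

C, A, D, B, E, F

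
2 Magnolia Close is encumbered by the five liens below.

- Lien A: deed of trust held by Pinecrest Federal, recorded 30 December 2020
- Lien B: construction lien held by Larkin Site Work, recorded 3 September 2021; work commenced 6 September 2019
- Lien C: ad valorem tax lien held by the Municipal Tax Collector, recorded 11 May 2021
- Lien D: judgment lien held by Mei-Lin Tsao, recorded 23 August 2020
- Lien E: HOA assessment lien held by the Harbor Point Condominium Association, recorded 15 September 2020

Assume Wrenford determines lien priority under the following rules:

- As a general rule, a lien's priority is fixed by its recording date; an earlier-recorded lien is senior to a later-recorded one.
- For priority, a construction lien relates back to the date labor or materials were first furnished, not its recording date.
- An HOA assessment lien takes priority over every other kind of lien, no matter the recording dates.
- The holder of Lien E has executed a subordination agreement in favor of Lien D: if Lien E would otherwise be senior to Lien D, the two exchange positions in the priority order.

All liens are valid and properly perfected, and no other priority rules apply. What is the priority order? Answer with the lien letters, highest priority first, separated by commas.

Effective dates: B's effective date is 6 September 2019, when work began.
E is an HOA assessment lien and takes priority over every other lien.
Remaining liens by effective date: B (6 September 2019), D (23 August 2020), A (30 December 2020), C (11 May 2021).
The subordination applies — E was senior to D — so E and D swap.

D, B, E, A, C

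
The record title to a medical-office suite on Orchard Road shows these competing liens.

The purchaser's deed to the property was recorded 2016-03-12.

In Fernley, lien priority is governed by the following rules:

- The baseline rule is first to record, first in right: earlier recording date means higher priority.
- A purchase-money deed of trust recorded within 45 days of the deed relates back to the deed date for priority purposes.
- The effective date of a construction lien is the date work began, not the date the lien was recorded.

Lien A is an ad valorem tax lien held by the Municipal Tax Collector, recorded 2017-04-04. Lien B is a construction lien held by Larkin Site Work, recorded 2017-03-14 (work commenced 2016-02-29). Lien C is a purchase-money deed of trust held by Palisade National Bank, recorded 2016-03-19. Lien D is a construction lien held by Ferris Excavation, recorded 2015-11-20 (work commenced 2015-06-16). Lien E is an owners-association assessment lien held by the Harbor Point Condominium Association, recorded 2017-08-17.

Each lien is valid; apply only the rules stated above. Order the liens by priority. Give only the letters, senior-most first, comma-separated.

First, effective dates: B is treated as recorded 2016-02-29, the work-commencement date; C relates back to the deed date 2016-03-12; D is treated as recorded 2015-06-16, the work-commencement date.
Ordering by effective date: D (2015-06-16), B (2016-02-29), C (2016-03-12), A (2017-04-04), E (2017-08-17).

D, B, C, A, E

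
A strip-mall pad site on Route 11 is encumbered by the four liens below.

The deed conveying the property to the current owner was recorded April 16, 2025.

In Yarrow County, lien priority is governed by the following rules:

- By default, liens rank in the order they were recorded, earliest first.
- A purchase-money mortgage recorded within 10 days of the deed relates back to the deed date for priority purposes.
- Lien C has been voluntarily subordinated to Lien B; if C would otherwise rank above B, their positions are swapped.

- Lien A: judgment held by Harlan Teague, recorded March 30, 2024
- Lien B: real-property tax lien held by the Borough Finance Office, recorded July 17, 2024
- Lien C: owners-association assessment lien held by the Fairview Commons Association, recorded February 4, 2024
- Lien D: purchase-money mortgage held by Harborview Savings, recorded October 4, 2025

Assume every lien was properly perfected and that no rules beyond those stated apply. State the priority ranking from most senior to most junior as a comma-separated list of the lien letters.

B, A, C, D

Adjusting effective dates: D was recorded 171 days after the deed — beyond 10 days — so no relation-back applies.
Ordering by effective date: C (February 4, 2024), A (March 30, 2024), B (July 17, 2024), D (October 4, 2025).
C would otherwise be senior to B, so under the subordination agreement C and B exchange positions.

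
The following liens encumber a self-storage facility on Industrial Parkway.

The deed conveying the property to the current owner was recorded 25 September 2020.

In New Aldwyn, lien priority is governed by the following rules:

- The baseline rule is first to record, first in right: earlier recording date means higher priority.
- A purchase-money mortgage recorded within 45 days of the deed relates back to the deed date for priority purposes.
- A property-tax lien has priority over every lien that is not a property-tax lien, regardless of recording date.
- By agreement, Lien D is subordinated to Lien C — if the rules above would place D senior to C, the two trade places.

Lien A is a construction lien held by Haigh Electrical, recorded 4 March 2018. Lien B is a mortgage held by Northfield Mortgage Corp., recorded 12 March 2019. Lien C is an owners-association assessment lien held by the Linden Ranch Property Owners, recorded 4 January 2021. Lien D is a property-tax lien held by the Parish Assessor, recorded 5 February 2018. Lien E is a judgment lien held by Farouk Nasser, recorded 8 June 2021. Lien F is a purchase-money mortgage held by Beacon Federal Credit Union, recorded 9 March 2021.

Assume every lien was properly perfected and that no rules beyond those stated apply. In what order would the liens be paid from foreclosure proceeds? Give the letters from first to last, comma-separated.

C, A, B, D, F, E

First, effective dates: F was recorded 165 days after the deed, outside the 45-day window, so it keeps its recording date.
D is a property-tax lien, so it outranks all other liens regardless of date.
Ordering the rest by effective date: A (4 March 2018), B (12 March 2019), C (4 January 2021), F (9 March 2021), E (8 June 2021).
D would otherwise be senior to C, so under the subordination agreement D and C exchange positions.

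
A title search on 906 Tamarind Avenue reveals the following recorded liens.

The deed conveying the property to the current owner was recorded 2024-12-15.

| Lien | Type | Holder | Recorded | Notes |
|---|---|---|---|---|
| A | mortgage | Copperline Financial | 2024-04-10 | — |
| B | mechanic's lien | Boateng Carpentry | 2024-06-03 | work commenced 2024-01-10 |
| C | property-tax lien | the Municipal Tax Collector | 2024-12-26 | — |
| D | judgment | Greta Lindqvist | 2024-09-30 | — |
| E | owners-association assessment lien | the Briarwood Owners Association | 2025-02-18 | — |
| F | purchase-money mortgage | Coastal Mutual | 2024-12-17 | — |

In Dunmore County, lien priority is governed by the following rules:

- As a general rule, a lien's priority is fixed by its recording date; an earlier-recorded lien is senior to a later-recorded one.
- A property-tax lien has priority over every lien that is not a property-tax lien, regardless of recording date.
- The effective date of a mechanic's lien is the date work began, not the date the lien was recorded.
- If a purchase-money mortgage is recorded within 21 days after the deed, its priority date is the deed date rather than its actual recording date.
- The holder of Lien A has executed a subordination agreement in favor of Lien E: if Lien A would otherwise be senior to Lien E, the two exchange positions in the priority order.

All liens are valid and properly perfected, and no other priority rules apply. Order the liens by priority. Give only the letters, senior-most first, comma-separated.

C, B, E, D, F, A

Adjusting effective dates: B is treated as recorded 2024-01-10, the work-commencement date; F was recorded within the 21-day window, so its effective date is the deed date 2024-12-15.
As a property-tax lien, C is senior to every other lien.
Ordering the rest by effective date: B (2024-01-10), A (2024-04-10), D (2024-09-30), F (2024-12-15), E (2025-02-18).
The subordination applies — A was senior to E — so A and E swap.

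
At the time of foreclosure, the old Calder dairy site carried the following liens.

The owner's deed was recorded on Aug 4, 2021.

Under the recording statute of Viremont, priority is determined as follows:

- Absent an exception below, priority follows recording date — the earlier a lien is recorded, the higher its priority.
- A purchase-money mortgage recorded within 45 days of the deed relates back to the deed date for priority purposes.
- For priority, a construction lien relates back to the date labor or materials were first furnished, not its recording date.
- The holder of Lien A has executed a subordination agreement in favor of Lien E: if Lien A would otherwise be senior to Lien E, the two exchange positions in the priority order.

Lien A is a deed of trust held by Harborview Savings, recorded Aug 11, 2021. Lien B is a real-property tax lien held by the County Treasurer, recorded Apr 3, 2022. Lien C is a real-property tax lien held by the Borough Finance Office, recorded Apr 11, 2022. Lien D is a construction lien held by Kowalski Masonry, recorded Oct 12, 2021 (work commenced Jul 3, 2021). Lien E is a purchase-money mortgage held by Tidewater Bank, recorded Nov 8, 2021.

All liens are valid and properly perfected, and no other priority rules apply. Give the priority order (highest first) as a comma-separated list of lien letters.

Effective dates after the stated exceptions: D is treated as recorded Jul 3, 2021, the work-commencement date; E missed the 45-day window (96 days after the deed), so its recording date stands.
Sorted by effective date: D (Jul 3, 2021), A (Aug 11, 2021), E (Nov 8, 2021), B (Apr 3, 2022), C (Apr 11, 2022).
A is senior to E before the subordination, so the two trade places.

D, E, A, B, C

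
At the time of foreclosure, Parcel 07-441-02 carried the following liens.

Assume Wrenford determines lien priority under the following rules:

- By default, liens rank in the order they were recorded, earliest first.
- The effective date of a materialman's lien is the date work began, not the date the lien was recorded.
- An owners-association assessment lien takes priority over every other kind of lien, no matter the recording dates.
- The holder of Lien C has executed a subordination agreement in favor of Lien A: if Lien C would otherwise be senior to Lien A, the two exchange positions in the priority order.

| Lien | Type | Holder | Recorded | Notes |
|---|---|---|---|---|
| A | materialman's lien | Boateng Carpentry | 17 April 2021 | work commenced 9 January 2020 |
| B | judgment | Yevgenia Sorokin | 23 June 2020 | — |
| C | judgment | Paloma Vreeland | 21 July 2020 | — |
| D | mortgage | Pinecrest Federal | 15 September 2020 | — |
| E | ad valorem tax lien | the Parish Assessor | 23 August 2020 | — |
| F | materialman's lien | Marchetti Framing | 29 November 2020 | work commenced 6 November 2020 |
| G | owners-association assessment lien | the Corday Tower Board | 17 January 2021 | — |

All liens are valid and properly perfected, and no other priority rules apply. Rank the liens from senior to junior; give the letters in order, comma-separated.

G, A, B, C, E, D, F

Effective dates: A's effective date is 9 January 2020, when work began; F's effective date is 6 November 2020, when work began.
As an owners-association assessment lien, G is senior to every other lien.
Among the remaining liens, by effective date: A (9 January 2020), B (23 June 2020), C (21 July 2020), E (23 August 2020), D (15 September 2020), F (6 November 2020).
Since C is not senior to A, the subordination leaves the order unchanged.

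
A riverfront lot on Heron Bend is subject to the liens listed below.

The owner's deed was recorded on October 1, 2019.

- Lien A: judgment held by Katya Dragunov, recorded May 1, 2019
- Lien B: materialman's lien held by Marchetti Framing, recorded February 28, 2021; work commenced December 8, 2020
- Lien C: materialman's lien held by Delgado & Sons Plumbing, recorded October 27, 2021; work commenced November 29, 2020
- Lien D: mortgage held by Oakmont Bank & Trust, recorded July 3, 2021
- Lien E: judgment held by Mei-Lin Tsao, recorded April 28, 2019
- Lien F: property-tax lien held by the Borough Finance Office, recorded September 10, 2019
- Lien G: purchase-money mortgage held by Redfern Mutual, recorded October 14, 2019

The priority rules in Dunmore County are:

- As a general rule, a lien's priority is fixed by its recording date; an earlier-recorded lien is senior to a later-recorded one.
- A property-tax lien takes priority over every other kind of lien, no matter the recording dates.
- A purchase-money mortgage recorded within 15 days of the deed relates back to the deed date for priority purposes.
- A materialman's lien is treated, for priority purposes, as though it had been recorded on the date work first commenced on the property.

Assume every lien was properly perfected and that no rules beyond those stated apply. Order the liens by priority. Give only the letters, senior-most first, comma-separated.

F, E, A, G, C, B, D

Effective dates after the stated exceptions: B is treated as recorded December 8, 2020, the work-commencement date; C is treated as recorded November 29, 2020, the work-commencement date; G relates back to the deed date October 1, 2019.
F, as a property-tax lien, has superpriority and ranks first.
The other liens, earliest effective date first: E (April 28, 2019), A (May 1, 2019), G (October 1, 2019), C (November 29, 2020), B (December 8, 2020), D (July 3, 2021).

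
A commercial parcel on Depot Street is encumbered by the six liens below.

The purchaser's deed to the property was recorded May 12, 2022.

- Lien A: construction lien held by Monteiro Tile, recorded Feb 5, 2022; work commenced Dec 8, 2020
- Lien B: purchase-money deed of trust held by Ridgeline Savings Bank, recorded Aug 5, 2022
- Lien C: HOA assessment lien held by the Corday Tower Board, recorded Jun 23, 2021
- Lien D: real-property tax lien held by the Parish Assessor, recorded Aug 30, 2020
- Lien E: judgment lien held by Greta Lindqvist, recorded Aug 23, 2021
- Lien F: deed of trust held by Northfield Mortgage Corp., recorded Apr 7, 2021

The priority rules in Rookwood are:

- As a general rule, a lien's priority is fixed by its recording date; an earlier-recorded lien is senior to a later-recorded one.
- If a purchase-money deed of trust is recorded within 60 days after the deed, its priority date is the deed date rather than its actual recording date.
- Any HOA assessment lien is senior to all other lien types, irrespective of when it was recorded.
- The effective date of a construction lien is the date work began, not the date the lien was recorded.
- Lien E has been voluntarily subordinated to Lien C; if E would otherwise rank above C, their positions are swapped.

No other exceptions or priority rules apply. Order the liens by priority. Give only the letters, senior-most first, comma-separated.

C, D, A, F, E, B

Adjusting effective dates: A is treated as recorded Dec 8, 2020, the work-commencement date; B was recorded 85 days after the deed, outside the 60-day window, so it keeps its recording date.
C, as an HOA assessment lien, has superpriority and ranks first.
Remaining liens by effective date: D (Aug 30, 2020), A (Dec 8, 2020), F (Apr 7, 2021), E (Aug 23, 2021), B (Aug 5, 2022).
Since E is not senior to C, the subordination leaves the order unchanged.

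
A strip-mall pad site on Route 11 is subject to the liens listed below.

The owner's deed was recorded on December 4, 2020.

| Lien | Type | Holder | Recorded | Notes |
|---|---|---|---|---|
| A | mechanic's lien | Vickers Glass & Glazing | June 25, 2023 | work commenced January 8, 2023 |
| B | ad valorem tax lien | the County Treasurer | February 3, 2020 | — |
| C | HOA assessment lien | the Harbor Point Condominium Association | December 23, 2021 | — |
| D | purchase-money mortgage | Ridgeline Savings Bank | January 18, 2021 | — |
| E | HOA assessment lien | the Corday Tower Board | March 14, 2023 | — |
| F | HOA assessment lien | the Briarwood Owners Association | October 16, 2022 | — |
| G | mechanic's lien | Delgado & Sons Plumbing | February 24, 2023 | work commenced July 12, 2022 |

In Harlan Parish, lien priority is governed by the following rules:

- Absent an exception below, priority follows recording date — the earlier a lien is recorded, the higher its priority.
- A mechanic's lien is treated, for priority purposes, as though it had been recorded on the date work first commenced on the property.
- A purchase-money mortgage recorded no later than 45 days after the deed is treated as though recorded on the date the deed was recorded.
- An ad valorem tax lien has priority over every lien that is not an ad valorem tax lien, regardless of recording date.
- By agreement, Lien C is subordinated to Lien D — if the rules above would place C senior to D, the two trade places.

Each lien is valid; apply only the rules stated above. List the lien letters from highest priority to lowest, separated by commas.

Adjusting effective dates: A is treated as recorded January 8, 2023, the work-commencement date; D relates back to the deed date December 4, 2020; G's effective date is July 12, 2022, when work began.
B is an ad valorem tax lien, so it outranks all other liens regardless of date.
The other liens, earliest effective date first: D (December 4, 2020), C (December 23, 2021), G (July 12, 2022), F (October 16, 2022), A (January 8, 2023), E (March 14, 2023).
C already ranks below D; the subordination has no effect.

B, D, C, G, F, A, E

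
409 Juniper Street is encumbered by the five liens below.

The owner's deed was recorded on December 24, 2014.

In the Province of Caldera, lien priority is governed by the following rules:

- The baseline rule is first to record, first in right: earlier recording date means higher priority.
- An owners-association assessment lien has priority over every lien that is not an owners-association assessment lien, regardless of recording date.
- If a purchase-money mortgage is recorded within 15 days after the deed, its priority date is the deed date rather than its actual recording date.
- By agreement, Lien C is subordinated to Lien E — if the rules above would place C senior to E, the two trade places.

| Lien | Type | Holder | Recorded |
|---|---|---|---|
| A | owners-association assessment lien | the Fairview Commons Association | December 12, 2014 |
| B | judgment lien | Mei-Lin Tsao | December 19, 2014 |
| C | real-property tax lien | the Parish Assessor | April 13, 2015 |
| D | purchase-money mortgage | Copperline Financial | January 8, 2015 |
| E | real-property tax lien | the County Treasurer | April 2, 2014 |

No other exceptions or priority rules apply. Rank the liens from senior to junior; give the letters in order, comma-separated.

Effective dates: D relates back to the deed date December 24, 2014.
A is an owners-association assessment lien, so it outranks all other liens regardless of date.
The other liens, earliest effective date first: E (April 2, 2014), B (December 19, 2014), D (December 24, 2014), C (April 13, 2015).
Since C is not senior to E, the subordination leaves the order unchanged.

A, E, B, D, C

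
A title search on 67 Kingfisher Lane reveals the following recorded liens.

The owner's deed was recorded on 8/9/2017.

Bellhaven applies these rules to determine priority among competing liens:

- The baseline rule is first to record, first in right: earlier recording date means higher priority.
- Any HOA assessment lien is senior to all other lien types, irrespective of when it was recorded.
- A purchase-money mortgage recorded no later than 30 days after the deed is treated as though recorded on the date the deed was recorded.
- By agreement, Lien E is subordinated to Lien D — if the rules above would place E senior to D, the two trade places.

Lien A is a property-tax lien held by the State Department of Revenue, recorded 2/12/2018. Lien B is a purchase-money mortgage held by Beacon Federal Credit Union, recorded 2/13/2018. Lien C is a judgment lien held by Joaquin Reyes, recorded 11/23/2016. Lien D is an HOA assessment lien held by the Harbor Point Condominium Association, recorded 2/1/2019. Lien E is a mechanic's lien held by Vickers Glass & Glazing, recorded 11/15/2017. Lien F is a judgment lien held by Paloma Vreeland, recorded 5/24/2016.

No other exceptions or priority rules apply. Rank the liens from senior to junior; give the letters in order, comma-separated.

D, F, C, E, A, B

Effective dates: B missed the 30-day window (188 days after the deed), so its recording date stands.
As an HOA assessment lien, D is senior to every other lien.
Ordering the rest by effective date: F (5/24/2016), C (11/23/2016), E (11/15/2017), A (2/12/2018), B (2/13/2018).
E is already junior to D, so the subordination agreement changes nothing.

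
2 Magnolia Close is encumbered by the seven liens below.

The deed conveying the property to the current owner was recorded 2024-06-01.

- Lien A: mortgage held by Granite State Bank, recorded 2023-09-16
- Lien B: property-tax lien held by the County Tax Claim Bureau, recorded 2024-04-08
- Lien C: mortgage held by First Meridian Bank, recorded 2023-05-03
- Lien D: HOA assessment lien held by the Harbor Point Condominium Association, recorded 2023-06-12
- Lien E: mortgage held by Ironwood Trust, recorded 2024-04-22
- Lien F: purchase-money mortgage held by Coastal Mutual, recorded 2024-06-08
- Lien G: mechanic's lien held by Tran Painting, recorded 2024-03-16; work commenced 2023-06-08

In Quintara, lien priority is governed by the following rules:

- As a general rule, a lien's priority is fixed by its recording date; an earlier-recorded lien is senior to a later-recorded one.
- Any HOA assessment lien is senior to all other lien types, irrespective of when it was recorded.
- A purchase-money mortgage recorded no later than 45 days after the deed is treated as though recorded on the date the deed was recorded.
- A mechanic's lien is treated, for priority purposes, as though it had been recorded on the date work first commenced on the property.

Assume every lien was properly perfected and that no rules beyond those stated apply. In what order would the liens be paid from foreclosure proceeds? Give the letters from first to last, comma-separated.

Effective dates: F was recorded within the 45-day window, so its effective date is the deed date 2024-06-01; G's effective date is 2023-06-08, when work began.
D is an HOA assessment lien, so it outranks all other liens regardless of date.
Ordering the rest by effective date: C (2023-05-03), G (2023-06-08), A (2023-09-16), B (2024-04-08), E (2024-04-22), F (2024-06-01).

D, C, G, A, B, E, F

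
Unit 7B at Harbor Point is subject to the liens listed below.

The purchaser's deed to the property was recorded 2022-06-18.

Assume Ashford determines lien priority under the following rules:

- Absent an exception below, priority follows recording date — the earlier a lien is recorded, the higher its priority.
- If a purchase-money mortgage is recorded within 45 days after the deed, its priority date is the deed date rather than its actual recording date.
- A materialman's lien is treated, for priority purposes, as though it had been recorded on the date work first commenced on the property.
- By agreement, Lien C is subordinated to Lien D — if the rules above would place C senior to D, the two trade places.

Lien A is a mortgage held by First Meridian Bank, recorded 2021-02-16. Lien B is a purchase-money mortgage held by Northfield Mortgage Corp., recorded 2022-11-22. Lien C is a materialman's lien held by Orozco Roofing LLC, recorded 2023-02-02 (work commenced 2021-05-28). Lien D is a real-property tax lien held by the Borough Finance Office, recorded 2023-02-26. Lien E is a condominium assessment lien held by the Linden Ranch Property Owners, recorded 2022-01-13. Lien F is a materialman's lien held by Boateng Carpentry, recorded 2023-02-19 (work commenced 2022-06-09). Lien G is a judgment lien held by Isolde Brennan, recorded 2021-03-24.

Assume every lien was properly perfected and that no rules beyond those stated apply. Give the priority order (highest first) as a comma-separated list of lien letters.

Effective dates after the stated exceptions: B was recorded 157 days after the deed, outside the 45-day window, so it keeps its recording date; C's effective date is 2021-05-28, when work began; F relates back to 2022-06-09 (work commenced).
Sorted by effective date: A (2021-02-16), G (2021-03-24), C (2021-05-28), E (2022-01-13), F (2022-06-09), B (2022-11-22), D (2023-02-26).
C would otherwise be senior to D, so under the subordination agreement C and D exchange positions.

A, G, D, E, F, B, C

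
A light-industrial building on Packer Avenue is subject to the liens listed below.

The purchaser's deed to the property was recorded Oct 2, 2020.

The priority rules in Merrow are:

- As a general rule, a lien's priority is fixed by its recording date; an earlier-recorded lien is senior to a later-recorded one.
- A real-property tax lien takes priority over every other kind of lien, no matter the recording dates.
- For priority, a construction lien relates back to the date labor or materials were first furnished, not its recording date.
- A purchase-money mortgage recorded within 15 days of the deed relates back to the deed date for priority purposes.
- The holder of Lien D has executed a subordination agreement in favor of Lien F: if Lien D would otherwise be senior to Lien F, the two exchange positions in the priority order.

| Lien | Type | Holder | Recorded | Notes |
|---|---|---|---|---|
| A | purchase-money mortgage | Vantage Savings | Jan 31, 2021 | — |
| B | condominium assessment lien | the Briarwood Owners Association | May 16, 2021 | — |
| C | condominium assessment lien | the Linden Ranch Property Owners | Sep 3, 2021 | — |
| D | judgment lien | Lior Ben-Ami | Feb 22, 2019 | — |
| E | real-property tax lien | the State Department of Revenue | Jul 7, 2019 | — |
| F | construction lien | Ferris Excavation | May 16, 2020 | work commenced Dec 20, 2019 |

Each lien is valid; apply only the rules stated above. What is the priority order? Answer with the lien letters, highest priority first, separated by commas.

Effective dates after the stated exceptions: A was recorded 121 days after the deed — beyond 15 days — so no relation-back applies; F's effective date is Dec 20, 2019, when work began.
E is a real-property tax lien and takes priority over every other lien.
Among the remaining liens, by effective date: D (Feb 22, 2019), F (Dec 20, 2019), A (Jan 31, 2021), B (May 16, 2021), C (Sep 3, 2021).
D is senior to F before the subordination, so the two trade places.

E, F, D, A, B, C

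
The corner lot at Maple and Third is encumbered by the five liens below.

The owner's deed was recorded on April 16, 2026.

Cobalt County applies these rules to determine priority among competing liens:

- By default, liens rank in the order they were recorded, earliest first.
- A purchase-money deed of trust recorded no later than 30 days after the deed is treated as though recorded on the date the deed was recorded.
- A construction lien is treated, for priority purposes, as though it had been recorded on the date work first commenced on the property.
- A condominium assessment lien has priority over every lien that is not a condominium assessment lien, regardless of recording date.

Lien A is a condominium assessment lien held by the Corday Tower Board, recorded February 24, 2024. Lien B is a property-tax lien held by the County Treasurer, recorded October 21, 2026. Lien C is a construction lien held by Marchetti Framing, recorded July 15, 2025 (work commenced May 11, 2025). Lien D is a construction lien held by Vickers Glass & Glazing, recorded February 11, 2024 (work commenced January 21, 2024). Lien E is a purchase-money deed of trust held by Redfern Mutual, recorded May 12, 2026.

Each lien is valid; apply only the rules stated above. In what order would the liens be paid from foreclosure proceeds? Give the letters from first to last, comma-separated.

First, effective dates: C relates back to May 11, 2025 (work commenced); D's effective date is January 21, 2024, when work began; E was recorded within the 30-day window, so its effective date is the deed date April 16, 2026.
A is a condominium assessment lien, so it outranks all other liens regardless of date.
Among the remaining liens, by effective date: D (January 21, 2024), C (May 11, 2025), E (April 16, 2026), B (October 21, 2026).

A, D, C, E, B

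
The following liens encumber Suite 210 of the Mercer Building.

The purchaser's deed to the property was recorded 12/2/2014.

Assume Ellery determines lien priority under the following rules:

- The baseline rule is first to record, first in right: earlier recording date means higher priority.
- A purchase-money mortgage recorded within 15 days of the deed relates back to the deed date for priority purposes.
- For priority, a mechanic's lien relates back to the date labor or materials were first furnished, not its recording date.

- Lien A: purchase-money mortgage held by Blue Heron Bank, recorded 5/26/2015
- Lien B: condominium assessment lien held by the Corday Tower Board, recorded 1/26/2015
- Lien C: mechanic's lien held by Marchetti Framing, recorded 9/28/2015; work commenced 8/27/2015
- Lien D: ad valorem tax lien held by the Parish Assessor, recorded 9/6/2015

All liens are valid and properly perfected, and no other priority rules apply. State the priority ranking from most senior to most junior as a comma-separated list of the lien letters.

B, A, C, D

Adjusting effective dates: A was recorded 175 days after the deed, outside the 15-day window, so it keeps its recording date; C relates back to 8/27/2015 (work commenced).
Ordering by effective date: B (1/26/2015), A (5/26/2015), C (8/27/2015), D (9/6/2015).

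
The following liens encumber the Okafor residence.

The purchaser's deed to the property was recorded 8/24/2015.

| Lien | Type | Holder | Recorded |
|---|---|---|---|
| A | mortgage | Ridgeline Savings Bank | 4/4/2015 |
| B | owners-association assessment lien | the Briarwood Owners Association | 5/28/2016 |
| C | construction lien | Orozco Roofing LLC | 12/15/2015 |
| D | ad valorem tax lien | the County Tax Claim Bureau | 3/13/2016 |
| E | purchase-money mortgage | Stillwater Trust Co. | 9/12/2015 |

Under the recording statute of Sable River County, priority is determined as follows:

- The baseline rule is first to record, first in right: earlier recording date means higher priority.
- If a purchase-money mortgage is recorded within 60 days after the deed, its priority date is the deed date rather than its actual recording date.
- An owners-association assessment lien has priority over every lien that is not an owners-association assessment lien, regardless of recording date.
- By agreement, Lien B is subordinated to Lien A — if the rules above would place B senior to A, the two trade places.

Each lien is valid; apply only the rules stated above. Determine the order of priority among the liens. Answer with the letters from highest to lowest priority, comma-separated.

A, B, E, C, D

Effective dates after the stated exceptions: E's effective date is the deed date, 8/24/2015.
B, as an owners-association assessment lien, has superpriority and ranks first.
The other liens, earliest effective date first: A (4/4/2015), E (8/24/2015), C (12/15/2015), D (3/13/2016).
Because B would otherwise rank above A, the subordination swaps them.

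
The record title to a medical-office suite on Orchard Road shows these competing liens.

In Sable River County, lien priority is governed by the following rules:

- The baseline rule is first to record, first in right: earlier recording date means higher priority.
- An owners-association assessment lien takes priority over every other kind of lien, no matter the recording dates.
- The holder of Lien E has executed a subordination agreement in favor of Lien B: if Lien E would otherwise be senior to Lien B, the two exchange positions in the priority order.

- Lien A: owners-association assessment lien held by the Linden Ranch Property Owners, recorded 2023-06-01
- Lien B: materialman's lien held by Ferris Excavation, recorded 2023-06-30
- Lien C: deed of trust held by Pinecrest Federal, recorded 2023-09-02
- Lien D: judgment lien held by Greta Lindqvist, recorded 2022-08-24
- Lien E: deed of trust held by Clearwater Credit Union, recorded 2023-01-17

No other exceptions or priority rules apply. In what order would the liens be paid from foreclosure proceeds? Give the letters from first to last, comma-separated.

A, D, B, E, C

A is an owners-association assessment lien and takes priority over every other lien.
Among the remaining liens, by effective date: D (2022-08-24), E (2023-01-17), B (2023-06-30), C (2023-09-02).
E would otherwise be senior to B, so under the subordination agreement E and B exchange positions.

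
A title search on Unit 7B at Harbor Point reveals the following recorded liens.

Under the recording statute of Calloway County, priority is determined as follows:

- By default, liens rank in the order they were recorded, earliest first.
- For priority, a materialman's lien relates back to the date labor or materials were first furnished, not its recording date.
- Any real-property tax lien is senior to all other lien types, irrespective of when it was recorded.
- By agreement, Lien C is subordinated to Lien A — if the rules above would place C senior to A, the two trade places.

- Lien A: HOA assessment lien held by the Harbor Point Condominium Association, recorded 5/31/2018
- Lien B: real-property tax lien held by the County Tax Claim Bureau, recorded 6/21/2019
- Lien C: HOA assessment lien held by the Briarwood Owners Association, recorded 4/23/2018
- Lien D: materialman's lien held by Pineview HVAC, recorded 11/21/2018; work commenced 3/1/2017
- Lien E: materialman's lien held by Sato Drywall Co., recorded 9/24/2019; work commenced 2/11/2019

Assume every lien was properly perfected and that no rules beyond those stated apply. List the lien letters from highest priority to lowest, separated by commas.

B, D, A, C, E

Adjusting effective dates: D's effective date is 3/1/2017, when work began; E is treated as recorded 2/11/2019, the work-commencement date.
B is a real-property tax lien, so it outranks all other liens regardless of date.
Remaining liens by effective date: D (3/1/2017), C (4/23/2018), A (5/31/2018), E (2/11/2019).
C is senior to A before the subordination, so the two trade places.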